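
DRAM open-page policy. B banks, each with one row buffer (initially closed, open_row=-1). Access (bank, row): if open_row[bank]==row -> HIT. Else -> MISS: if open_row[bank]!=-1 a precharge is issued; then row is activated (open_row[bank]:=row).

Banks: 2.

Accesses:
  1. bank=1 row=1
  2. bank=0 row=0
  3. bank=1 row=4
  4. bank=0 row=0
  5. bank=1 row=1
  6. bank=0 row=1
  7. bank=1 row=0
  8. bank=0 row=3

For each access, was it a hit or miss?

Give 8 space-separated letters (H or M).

Answer: M M M H M M M M

Derivation:
Acc 1: bank1 row1 -> MISS (open row1); precharges=0
Acc 2: bank0 row0 -> MISS (open row0); precharges=0
Acc 3: bank1 row4 -> MISS (open row4); precharges=1
Acc 4: bank0 row0 -> HIT
Acc 5: bank1 row1 -> MISS (open row1); precharges=2
Acc 6: bank0 row1 -> MISS (open row1); precharges=3
Acc 7: bank1 row0 -> MISS (open row0); precharges=4
Acc 8: bank0 row3 -> MISS (open row3); precharges=5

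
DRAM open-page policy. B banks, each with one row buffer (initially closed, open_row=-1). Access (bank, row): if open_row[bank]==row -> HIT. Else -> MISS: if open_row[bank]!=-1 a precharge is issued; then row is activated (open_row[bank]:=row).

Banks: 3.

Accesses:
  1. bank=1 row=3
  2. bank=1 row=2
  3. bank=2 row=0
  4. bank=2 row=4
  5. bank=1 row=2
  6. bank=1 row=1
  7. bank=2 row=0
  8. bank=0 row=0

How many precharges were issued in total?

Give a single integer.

Answer: 4

Derivation:
Acc 1: bank1 row3 -> MISS (open row3); precharges=0
Acc 2: bank1 row2 -> MISS (open row2); precharges=1
Acc 3: bank2 row0 -> MISS (open row0); precharges=1
Acc 4: bank2 row4 -> MISS (open row4); precharges=2
Acc 5: bank1 row2 -> HIT
Acc 6: bank1 row1 -> MISS (open row1); precharges=3
Acc 7: bank2 row0 -> MISS (open row0); precharges=4
Acc 8: bank0 row0 -> MISS (open row0); precharges=4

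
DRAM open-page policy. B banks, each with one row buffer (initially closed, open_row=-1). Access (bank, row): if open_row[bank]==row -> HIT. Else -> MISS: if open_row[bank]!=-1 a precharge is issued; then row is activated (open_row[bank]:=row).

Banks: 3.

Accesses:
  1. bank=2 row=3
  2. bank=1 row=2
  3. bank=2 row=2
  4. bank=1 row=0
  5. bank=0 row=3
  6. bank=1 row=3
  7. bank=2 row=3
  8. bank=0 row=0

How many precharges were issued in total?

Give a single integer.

Answer: 5

Derivation:
Acc 1: bank2 row3 -> MISS (open row3); precharges=0
Acc 2: bank1 row2 -> MISS (open row2); precharges=0
Acc 3: bank2 row2 -> MISS (open row2); precharges=1
Acc 4: bank1 row0 -> MISS (open row0); precharges=2
Acc 5: bank0 row3 -> MISS (open row3); precharges=2
Acc 6: bank1 row3 -> MISS (open row3); precharges=3
Acc 7: bank2 row3 -> MISS (open row3); precharges=4
Acc 8: bank0 row0 -> MISS (open row0); precharges=5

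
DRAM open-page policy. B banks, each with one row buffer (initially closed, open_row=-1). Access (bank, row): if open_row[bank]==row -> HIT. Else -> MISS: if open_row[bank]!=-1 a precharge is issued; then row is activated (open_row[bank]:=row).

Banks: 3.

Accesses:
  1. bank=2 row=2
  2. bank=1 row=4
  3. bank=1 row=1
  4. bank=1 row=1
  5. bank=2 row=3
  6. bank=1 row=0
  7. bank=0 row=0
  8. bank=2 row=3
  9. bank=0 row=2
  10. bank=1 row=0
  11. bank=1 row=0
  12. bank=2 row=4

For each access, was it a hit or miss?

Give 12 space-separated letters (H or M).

Acc 1: bank2 row2 -> MISS (open row2); precharges=0
Acc 2: bank1 row4 -> MISS (open row4); precharges=0
Acc 3: bank1 row1 -> MISS (open row1); precharges=1
Acc 4: bank1 row1 -> HIT
Acc 5: bank2 row3 -> MISS (open row3); precharges=2
Acc 6: bank1 row0 -> MISS (open row0); precharges=3
Acc 7: bank0 row0 -> MISS (open row0); precharges=3
Acc 8: bank2 row3 -> HIT
Acc 9: bank0 row2 -> MISS (open row2); precharges=4
Acc 10: bank1 row0 -> HIT
Acc 11: bank1 row0 -> HIT
Acc 12: bank2 row4 -> MISS (open row4); precharges=5

Answer: M M M H M M M H M H H M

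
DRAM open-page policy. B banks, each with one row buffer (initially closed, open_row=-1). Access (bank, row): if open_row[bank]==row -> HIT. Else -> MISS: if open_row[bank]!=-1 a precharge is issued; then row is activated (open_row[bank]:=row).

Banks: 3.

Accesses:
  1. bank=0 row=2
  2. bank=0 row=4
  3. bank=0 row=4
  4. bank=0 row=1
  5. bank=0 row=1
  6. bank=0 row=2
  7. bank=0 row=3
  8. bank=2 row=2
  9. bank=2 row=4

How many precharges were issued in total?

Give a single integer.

Acc 1: bank0 row2 -> MISS (open row2); precharges=0
Acc 2: bank0 row4 -> MISS (open row4); precharges=1
Acc 3: bank0 row4 -> HIT
Acc 4: bank0 row1 -> MISS (open row1); precharges=2
Acc 5: bank0 row1 -> HIT
Acc 6: bank0 row2 -> MISS (open row2); precharges=3
Acc 7: bank0 row3 -> MISS (open row3); precharges=4
Acc 8: bank2 row2 -> MISS (open row2); precharges=4
Acc 9: bank2 row4 -> MISS (open row4); precharges=5

Answer: 5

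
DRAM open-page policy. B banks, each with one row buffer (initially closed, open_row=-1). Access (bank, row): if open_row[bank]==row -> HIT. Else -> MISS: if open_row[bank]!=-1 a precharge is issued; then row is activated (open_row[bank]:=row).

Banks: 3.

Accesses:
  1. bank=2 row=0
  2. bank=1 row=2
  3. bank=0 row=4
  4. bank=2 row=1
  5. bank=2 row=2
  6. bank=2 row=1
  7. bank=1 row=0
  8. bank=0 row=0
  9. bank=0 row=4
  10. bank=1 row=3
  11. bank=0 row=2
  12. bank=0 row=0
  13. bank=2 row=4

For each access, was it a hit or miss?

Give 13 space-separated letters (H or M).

Answer: M M M M M M M M M M M M M

Derivation:
Acc 1: bank2 row0 -> MISS (open row0); precharges=0
Acc 2: bank1 row2 -> MISS (open row2); precharges=0
Acc 3: bank0 row4 -> MISS (open row4); precharges=0
Acc 4: bank2 row1 -> MISS (open row1); precharges=1
Acc 5: bank2 row2 -> MISS (open row2); precharges=2
Acc 6: bank2 row1 -> MISS (open row1); precharges=3
Acc 7: bank1 row0 -> MISS (open row0); precharges=4
Acc 8: bank0 row0 -> MISS (open row0); precharges=5
Acc 9: bank0 row4 -> MISS (open row4); precharges=6
Acc 10: bank1 row3 -> MISS (open row3); precharges=7
Acc 11: bank0 row2 -> MISS (open row2); precharges=8
Acc 12: bank0 row0 -> MISS (open row0); precharges=9
Acc 13: bank2 row4 -> MISS (open row4); precharges=10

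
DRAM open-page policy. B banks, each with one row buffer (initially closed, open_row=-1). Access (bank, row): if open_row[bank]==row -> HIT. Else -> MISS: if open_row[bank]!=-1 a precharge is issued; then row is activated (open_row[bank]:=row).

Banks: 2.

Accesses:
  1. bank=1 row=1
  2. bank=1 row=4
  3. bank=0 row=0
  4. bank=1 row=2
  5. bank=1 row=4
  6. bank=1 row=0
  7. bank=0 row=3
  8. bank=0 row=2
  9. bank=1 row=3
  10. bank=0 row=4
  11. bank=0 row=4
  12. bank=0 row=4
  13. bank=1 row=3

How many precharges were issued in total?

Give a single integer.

Acc 1: bank1 row1 -> MISS (open row1); precharges=0
Acc 2: bank1 row4 -> MISS (open row4); precharges=1
Acc 3: bank0 row0 -> MISS (open row0); precharges=1
Acc 4: bank1 row2 -> MISS (open row2); precharges=2
Acc 5: bank1 row4 -> MISS (open row4); precharges=3
Acc 6: bank1 row0 -> MISS (open row0); precharges=4
Acc 7: bank0 row3 -> MISS (open row3); precharges=5
Acc 8: bank0 row2 -> MISS (open row2); precharges=6
Acc 9: bank1 row3 -> MISS (open row3); precharges=7
Acc 10: bank0 row4 -> MISS (open row4); precharges=8
Acc 11: bank0 row4 -> HIT
Acc 12: bank0 row4 -> HIT
Acc 13: bank1 row3 -> HIT

Answer: 8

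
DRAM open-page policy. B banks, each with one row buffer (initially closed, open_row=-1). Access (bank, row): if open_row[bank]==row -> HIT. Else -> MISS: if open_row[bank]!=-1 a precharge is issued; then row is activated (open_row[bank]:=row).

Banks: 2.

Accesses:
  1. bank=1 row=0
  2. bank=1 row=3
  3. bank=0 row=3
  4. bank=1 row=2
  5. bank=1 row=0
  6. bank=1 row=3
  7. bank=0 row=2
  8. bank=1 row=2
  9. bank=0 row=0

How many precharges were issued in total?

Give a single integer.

Acc 1: bank1 row0 -> MISS (open row0); precharges=0
Acc 2: bank1 row3 -> MISS (open row3); precharges=1
Acc 3: bank0 row3 -> MISS (open row3); precharges=1
Acc 4: bank1 row2 -> MISS (open row2); precharges=2
Acc 5: bank1 row0 -> MISS (open row0); precharges=3
Acc 6: bank1 row3 -> MISS (open row3); precharges=4
Acc 7: bank0 row2 -> MISS (open row2); precharges=5
Acc 8: bank1 row2 -> MISS (open row2); precharges=6
Acc 9: bank0 row0 -> MISS (open row0); precharges=7

Answer: 7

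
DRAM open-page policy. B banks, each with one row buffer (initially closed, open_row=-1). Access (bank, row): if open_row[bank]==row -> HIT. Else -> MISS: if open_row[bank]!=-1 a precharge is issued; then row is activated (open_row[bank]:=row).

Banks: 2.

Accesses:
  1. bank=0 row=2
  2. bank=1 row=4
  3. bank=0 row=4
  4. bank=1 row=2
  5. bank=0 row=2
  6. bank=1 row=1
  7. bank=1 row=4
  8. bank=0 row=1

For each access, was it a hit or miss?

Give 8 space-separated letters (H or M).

Acc 1: bank0 row2 -> MISS (open row2); precharges=0
Acc 2: bank1 row4 -> MISS (open row4); precharges=0
Acc 3: bank0 row4 -> MISS (open row4); precharges=1
Acc 4: bank1 row2 -> MISS (open row2); precharges=2
Acc 5: bank0 row2 -> MISS (open row2); precharges=3
Acc 6: bank1 row1 -> MISS (open row1); precharges=4
Acc 7: bank1 row4 -> MISS (open row4); precharges=5
Acc 8: bank0 row1 -> MISS (open row1); precharges=6

Answer: M M M M M M M M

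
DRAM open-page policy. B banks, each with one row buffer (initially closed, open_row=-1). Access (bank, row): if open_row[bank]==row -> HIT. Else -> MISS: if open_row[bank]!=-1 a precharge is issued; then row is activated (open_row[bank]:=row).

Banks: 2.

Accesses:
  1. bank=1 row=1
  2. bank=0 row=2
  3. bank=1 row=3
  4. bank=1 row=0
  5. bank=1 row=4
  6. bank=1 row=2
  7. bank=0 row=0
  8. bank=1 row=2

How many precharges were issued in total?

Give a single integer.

Acc 1: bank1 row1 -> MISS (open row1); precharges=0
Acc 2: bank0 row2 -> MISS (open row2); precharges=0
Acc 3: bank1 row3 -> MISS (open row3); precharges=1
Acc 4: bank1 row0 -> MISS (open row0); precharges=2
Acc 5: bank1 row4 -> MISS (open row4); precharges=3
Acc 6: bank1 row2 -> MISS (open row2); precharges=4
Acc 7: bank0 row0 -> MISS (open row0); precharges=5
Acc 8: bank1 row2 -> HIT

Answer: 5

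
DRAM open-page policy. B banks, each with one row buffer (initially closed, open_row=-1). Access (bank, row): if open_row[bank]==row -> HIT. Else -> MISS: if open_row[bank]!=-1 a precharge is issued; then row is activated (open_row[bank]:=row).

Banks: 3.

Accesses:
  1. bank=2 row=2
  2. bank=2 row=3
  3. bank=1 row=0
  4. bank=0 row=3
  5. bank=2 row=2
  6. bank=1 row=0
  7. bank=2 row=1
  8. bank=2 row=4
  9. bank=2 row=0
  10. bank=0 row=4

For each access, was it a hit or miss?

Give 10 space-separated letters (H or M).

Acc 1: bank2 row2 -> MISS (open row2); precharges=0
Acc 2: bank2 row3 -> MISS (open row3); precharges=1
Acc 3: bank1 row0 -> MISS (open row0); precharges=1
Acc 4: bank0 row3 -> MISS (open row3); precharges=1
Acc 5: bank2 row2 -> MISS (open row2); precharges=2
Acc 6: bank1 row0 -> HIT
Acc 7: bank2 row1 -> MISS (open row1); precharges=3
Acc 8: bank2 row4 -> MISS (open row4); precharges=4
Acc 9: bank2 row0 -> MISS (open row0); precharges=5
Acc 10: bank0 row4 -> MISS (open row4); precharges=6

Answer: M M M M M H M M M M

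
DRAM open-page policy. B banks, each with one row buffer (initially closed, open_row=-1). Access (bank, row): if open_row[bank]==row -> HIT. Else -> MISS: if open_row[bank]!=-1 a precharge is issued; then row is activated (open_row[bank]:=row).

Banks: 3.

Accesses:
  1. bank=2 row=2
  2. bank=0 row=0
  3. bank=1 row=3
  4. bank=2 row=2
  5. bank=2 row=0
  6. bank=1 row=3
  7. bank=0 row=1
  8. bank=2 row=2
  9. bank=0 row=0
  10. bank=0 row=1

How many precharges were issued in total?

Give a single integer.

Answer: 5

Derivation:
Acc 1: bank2 row2 -> MISS (open row2); precharges=0
Acc 2: bank0 row0 -> MISS (open row0); precharges=0
Acc 3: bank1 row3 -> MISS (open row3); precharges=0
Acc 4: bank2 row2 -> HIT
Acc 5: bank2 row0 -> MISS (open row0); precharges=1
Acc 6: bank1 row3 -> HIT
Acc 7: bank0 row1 -> MISS (open row1); precharges=2
Acc 8: bank2 row2 -> MISS (open row2); precharges=3
Acc 9: bank0 row0 -> MISS (open row0); precharges=4
Acc 10: bank0 row1 -> MISS (open row1); precharges=5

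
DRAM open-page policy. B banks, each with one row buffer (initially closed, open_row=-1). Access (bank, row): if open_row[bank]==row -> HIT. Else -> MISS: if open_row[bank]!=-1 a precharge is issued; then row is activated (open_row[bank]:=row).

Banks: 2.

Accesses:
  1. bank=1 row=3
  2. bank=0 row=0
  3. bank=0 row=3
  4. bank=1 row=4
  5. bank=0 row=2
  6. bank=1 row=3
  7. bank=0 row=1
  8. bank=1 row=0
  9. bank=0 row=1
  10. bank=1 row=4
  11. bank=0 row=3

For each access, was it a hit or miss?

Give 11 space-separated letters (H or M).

Acc 1: bank1 row3 -> MISS (open row3); precharges=0
Acc 2: bank0 row0 -> MISS (open row0); precharges=0
Acc 3: bank0 row3 -> MISS (open row3); precharges=1
Acc 4: bank1 row4 -> MISS (open row4); precharges=2
Acc 5: bank0 row2 -> MISS (open row2); precharges=3
Acc 6: bank1 row3 -> MISS (open row3); precharges=4
Acc 7: bank0 row1 -> MISS (open row1); precharges=5
Acc 8: bank1 row0 -> MISS (open row0); precharges=6
Acc 9: bank0 row1 -> HIT
Acc 10: bank1 row4 -> MISS (open row4); precharges=7
Acc 11: bank0 row3 -> MISS (open row3); precharges=8

Answer: M M M M M M M M H M M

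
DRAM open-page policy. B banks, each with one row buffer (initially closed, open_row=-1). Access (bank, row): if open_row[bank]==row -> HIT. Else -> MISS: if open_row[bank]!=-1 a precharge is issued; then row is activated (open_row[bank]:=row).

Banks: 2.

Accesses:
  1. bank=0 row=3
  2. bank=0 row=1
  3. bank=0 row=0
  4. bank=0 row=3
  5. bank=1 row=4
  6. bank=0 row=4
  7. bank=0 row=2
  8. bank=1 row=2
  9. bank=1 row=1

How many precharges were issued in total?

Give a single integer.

Answer: 7

Derivation:
Acc 1: bank0 row3 -> MISS (open row3); precharges=0
Acc 2: bank0 row1 -> MISS (open row1); precharges=1
Acc 3: bank0 row0 -> MISS (open row0); precharges=2
Acc 4: bank0 row3 -> MISS (open row3); precharges=3
Acc 5: bank1 row4 -> MISS (open row4); precharges=3
Acc 6: bank0 row4 -> MISS (open row4); precharges=4
Acc 7: bank0 row2 -> MISS (open row2); precharges=5
Acc 8: bank1 row2 -> MISS (open row2); precharges=6
Acc 9: bank1 row1 -> MISS (open row1); precharges=7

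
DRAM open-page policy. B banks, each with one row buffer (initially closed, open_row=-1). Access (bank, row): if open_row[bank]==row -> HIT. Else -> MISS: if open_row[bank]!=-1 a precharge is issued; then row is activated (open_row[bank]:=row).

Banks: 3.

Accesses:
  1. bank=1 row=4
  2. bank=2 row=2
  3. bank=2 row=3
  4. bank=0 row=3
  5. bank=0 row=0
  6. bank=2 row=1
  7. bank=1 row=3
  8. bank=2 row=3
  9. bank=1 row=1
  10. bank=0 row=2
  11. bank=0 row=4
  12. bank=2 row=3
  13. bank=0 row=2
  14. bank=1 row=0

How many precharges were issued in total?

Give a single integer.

Answer: 10

Derivation:
Acc 1: bank1 row4 -> MISS (open row4); precharges=0
Acc 2: bank2 row2 -> MISS (open row2); precharges=0
Acc 3: bank2 row3 -> MISS (open row3); precharges=1
Acc 4: bank0 row3 -> MISS (open row3); precharges=1
Acc 5: bank0 row0 -> MISS (open row0); precharges=2
Acc 6: bank2 row1 -> MISS (open row1); precharges=3
Acc 7: bank1 row3 -> MISS (open row3); precharges=4
Acc 8: bank2 row3 -> MISS (open row3); precharges=5
Acc 9: bank1 row1 -> MISS (open row1); precharges=6
Acc 10: bank0 row2 -> MISS (open row2); precharges=7
Acc 11: bank0 row4 -> MISS (open row4); precharges=8
Acc 12: bank2 row3 -> HIT
Acc 13: bank0 row2 -> MISS (open row2); precharges=9
Acc 14: bank1 row0 -> MISS (open row0); precharges=10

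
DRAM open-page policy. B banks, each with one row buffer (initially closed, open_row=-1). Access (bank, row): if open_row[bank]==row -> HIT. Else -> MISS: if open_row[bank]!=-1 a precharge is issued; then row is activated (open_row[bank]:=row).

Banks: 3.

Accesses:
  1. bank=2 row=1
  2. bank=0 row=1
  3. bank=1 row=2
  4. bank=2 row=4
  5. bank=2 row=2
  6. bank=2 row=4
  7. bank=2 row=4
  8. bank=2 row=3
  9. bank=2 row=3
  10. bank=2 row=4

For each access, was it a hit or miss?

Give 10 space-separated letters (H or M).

Acc 1: bank2 row1 -> MISS (open row1); precharges=0
Acc 2: bank0 row1 -> MISS (open row1); precharges=0
Acc 3: bank1 row2 -> MISS (open row2); precharges=0
Acc 4: bank2 row4 -> MISS (open row4); precharges=1
Acc 5: bank2 row2 -> MISS (open row2); precharges=2
Acc 6: bank2 row4 -> MISS (open row4); precharges=3
Acc 7: bank2 row4 -> HIT
Acc 8: bank2 row3 -> MISS (open row3); precharges=4
Acc 9: bank2 row3 -> HIT
Acc 10: bank2 row4 -> MISS (open row4); precharges=5

Answer: M M M M M M H M H M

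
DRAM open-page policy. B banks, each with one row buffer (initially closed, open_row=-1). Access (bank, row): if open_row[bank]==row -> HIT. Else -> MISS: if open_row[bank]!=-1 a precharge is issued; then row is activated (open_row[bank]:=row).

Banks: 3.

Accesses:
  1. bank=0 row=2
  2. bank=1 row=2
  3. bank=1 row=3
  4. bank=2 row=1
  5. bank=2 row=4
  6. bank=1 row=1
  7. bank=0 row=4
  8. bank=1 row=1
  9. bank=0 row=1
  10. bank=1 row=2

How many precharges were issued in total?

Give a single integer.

Answer: 6

Derivation:
Acc 1: bank0 row2 -> MISS (open row2); precharges=0
Acc 2: bank1 row2 -> MISS (open row2); precharges=0
Acc 3: bank1 row3 -> MISS (open row3); precharges=1
Acc 4: bank2 row1 -> MISS (open row1); precharges=1
Acc 5: bank2 row4 -> MISS (open row4); precharges=2
Acc 6: bank1 row1 -> MISS (open row1); precharges=3
Acc 7: bank0 row4 -> MISS (open row4); precharges=4
Acc 8: bank1 row1 -> HIT
Acc 9: bank0 row1 -> MISS (open row1); precharges=5
Acc 10: bank1 row2 -> MISS (open row2); precharges=6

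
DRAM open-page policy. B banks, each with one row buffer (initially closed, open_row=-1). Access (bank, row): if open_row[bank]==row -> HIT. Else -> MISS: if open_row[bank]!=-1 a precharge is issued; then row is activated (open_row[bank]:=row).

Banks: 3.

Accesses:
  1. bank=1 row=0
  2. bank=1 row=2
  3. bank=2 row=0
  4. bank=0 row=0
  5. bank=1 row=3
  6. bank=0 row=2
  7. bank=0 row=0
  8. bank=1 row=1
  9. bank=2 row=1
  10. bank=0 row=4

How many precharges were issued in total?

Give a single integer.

Answer: 7

Derivation:
Acc 1: bank1 row0 -> MISS (open row0); precharges=0
Acc 2: bank1 row2 -> MISS (open row2); precharges=1
Acc 3: bank2 row0 -> MISS (open row0); precharges=1
Acc 4: bank0 row0 -> MISS (open row0); precharges=1
Acc 5: bank1 row3 -> MISS (open row3); precharges=2
Acc 6: bank0 row2 -> MISS (open row2); precharges=3
Acc 7: bank0 row0 -> MISS (open row0); precharges=4
Acc 8: bank1 row1 -> MISS (open row1); precharges=5
Acc 9: bank2 row1 -> MISS (open row1); precharges=6
Acc 10: bank0 row4 -> MISS (open row4); precharges=7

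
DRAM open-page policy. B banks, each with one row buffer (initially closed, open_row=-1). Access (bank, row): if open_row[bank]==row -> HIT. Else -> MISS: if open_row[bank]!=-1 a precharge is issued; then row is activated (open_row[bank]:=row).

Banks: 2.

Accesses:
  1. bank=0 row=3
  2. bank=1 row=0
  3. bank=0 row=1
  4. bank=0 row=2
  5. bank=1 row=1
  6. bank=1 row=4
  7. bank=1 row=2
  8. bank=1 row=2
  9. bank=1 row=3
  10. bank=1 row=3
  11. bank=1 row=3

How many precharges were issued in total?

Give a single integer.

Answer: 6

Derivation:
Acc 1: bank0 row3 -> MISS (open row3); precharges=0
Acc 2: bank1 row0 -> MISS (open row0); precharges=0
Acc 3: bank0 row1 -> MISS (open row1); precharges=1
Acc 4: bank0 row2 -> MISS (open row2); precharges=2
Acc 5: bank1 row1 -> MISS (open row1); precharges=3
Acc 6: bank1 row4 -> MISS (open row4); precharges=4
Acc 7: bank1 row2 -> MISS (open row2); precharges=5
Acc 8: bank1 row2 -> HIT
Acc 9: bank1 row3 -> MISS (open row3); precharges=6
Acc 10: bank1 row3 -> HIT
Acc 11: bank1 row3 -> HIT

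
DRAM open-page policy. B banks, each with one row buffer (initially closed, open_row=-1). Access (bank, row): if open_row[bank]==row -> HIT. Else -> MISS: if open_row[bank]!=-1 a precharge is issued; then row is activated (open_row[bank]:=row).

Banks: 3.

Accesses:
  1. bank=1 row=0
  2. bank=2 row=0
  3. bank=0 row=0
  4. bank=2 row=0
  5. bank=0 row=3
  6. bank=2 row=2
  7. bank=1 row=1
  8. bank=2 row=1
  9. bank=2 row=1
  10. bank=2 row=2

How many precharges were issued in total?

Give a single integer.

Acc 1: bank1 row0 -> MISS (open row0); precharges=0
Acc 2: bank2 row0 -> MISS (open row0); precharges=0
Acc 3: bank0 row0 -> MISS (open row0); precharges=0
Acc 4: bank2 row0 -> HIT
Acc 5: bank0 row3 -> MISS (open row3); precharges=1
Acc 6: bank2 row2 -> MISS (open row2); precharges=2
Acc 7: bank1 row1 -> MISS (open row1); precharges=3
Acc 8: bank2 row1 -> MISS (open row1); precharges=4
Acc 9: bank2 row1 -> HIT
Acc 10: bank2 row2 -> MISS (open row2); precharges=5

Answer: 5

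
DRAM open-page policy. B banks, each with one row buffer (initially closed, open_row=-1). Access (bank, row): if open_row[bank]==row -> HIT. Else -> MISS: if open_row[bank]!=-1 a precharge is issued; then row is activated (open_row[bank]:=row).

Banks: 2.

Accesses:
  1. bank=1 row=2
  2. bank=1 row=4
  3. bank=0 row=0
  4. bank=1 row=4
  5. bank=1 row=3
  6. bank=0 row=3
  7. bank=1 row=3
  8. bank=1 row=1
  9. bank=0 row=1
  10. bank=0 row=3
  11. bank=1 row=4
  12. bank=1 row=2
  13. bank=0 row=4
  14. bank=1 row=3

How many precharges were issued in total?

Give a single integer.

Acc 1: bank1 row2 -> MISS (open row2); precharges=0
Acc 2: bank1 row4 -> MISS (open row4); precharges=1
Acc 3: bank0 row0 -> MISS (open row0); precharges=1
Acc 4: bank1 row4 -> HIT
Acc 5: bank1 row3 -> MISS (open row3); precharges=2
Acc 6: bank0 row3 -> MISS (open row3); precharges=3
Acc 7: bank1 row3 -> HIT
Acc 8: bank1 row1 -> MISS (open row1); precharges=4
Acc 9: bank0 row1 -> MISS (open row1); precharges=5
Acc 10: bank0 row3 -> MISS (open row3); precharges=6
Acc 11: bank1 row4 -> MISS (open row4); precharges=7
Acc 12: bank1 row2 -> MISS (open row2); precharges=8
Acc 13: bank0 row4 -> MISS (open row4); precharges=9
Acc 14: bank1 row3 -> MISS (open row3); precharges=10

Answer: 10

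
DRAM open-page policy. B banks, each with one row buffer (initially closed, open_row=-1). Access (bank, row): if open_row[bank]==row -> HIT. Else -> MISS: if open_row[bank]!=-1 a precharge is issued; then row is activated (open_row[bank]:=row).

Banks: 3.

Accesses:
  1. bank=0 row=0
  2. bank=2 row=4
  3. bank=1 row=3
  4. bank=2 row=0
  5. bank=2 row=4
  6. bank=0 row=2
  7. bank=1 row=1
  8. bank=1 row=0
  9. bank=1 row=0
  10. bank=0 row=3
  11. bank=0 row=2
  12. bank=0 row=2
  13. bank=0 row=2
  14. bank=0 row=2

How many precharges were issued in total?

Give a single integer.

Answer: 7

Derivation:
Acc 1: bank0 row0 -> MISS (open row0); precharges=0
Acc 2: bank2 row4 -> MISS (open row4); precharges=0
Acc 3: bank1 row3 -> MISS (open row3); precharges=0
Acc 4: bank2 row0 -> MISS (open row0); precharges=1
Acc 5: bank2 row4 -> MISS (open row4); precharges=2
Acc 6: bank0 row2 -> MISS (open row2); precharges=3
Acc 7: bank1 row1 -> MISS (open row1); precharges=4
Acc 8: bank1 row0 -> MISS (open row0); precharges=5
Acc 9: bank1 row0 -> HIT
Acc 10: bank0 row3 -> MISS (open row3); precharges=6
Acc 11: bank0 row2 -> MISS (open row2); precharges=7
Acc 12: bank0 row2 -> HIT
Acc 13: bank0 row2 -> HIT
Acc 14: bank0 row2 -> HIT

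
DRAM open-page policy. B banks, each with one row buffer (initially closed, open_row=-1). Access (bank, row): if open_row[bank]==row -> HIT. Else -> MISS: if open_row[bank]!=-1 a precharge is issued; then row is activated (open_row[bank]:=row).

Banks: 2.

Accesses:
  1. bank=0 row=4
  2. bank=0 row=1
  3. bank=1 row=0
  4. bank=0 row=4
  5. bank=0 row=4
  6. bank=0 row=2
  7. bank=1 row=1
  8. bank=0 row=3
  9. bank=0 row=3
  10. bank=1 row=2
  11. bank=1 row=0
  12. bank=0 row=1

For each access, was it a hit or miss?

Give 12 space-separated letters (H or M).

Answer: M M M M H M M M H M M M

Derivation:
Acc 1: bank0 row4 -> MISS (open row4); precharges=0
Acc 2: bank0 row1 -> MISS (open row1); precharges=1
Acc 3: bank1 row0 -> MISS (open row0); precharges=1
Acc 4: bank0 row4 -> MISS (open row4); precharges=2
Acc 5: bank0 row4 -> HIT
Acc 6: bank0 row2 -> MISS (open row2); precharges=3
Acc 7: bank1 row1 -> MISS (open row1); precharges=4
Acc 8: bank0 row3 -> MISS (open row3); precharges=5
Acc 9: bank0 row3 -> HIT
Acc 10: bank1 row2 -> MISS (open row2); precharges=6
Acc 11: bank1 row0 -> MISS (open row0); precharges=7
Acc 12: bank0 row1 -> MISS (open row1); precharges=8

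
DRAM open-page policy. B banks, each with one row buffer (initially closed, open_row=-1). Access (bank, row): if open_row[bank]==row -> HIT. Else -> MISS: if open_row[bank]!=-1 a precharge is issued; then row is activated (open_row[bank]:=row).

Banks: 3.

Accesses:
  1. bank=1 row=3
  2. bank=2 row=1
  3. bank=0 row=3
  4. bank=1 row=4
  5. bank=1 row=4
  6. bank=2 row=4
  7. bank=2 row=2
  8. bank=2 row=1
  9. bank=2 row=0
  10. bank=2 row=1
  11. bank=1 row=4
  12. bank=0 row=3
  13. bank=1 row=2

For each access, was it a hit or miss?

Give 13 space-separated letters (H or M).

Answer: M M M M H M M M M M H H M

Derivation:
Acc 1: bank1 row3 -> MISS (open row3); precharges=0
Acc 2: bank2 row1 -> MISS (open row1); precharges=0
Acc 3: bank0 row3 -> MISS (open row3); precharges=0
Acc 4: bank1 row4 -> MISS (open row4); precharges=1
Acc 5: bank1 row4 -> HIT
Acc 6: bank2 row4 -> MISS (open row4); precharges=2
Acc 7: bank2 row2 -> MISS (open row2); precharges=3
Acc 8: bank2 row1 -> MISS (open row1); precharges=4
Acc 9: bank2 row0 -> MISS (open row0); precharges=5
Acc 10: bank2 row1 -> MISS (open row1); precharges=6
Acc 11: bank1 row4 -> HIT
Acc 12: bank0 row3 -> HIT
Acc 13: bank1 row2 -> MISS (open row2); precharges=7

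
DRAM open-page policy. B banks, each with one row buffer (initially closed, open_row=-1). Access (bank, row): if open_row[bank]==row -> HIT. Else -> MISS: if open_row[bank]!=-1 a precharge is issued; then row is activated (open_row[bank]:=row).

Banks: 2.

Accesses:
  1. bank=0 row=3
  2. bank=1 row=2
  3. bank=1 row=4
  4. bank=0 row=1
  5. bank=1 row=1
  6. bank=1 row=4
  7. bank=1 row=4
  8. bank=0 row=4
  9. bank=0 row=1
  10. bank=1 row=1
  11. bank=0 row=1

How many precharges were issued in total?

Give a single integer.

Acc 1: bank0 row3 -> MISS (open row3); precharges=0
Acc 2: bank1 row2 -> MISS (open row2); precharges=0
Acc 3: bank1 row4 -> MISS (open row4); precharges=1
Acc 4: bank0 row1 -> MISS (open row1); precharges=2
Acc 5: bank1 row1 -> MISS (open row1); precharges=3
Acc 6: bank1 row4 -> MISS (open row4); precharges=4
Acc 7: bank1 row4 -> HIT
Acc 8: bank0 row4 -> MISS (open row4); precharges=5
Acc 9: bank0 row1 -> MISS (open row1); precharges=6
Acc 10: bank1 row1 -> MISS (open row1); precharges=7
Acc 11: bank0 row1 -> HIT

Answer: 7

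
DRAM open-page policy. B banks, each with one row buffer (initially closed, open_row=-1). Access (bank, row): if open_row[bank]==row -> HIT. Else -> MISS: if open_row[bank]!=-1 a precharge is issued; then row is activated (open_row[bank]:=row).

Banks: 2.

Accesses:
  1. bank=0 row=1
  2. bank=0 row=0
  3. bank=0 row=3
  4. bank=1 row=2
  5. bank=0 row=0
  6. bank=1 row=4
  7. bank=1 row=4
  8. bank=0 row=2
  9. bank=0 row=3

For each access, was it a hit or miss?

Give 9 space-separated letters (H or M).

Acc 1: bank0 row1 -> MISS (open row1); precharges=0
Acc 2: bank0 row0 -> MISS (open row0); precharges=1
Acc 3: bank0 row3 -> MISS (open row3); precharges=2
Acc 4: bank1 row2 -> MISS (open row2); precharges=2
Acc 5: bank0 row0 -> MISS (open row0); precharges=3
Acc 6: bank1 row4 -> MISS (open row4); precharges=4
Acc 7: bank1 row4 -> HIT
Acc 8: bank0 row2 -> MISS (open row2); precharges=5
Acc 9: bank0 row3 -> MISS (open row3); precharges=6

Answer: M M M M M M H M M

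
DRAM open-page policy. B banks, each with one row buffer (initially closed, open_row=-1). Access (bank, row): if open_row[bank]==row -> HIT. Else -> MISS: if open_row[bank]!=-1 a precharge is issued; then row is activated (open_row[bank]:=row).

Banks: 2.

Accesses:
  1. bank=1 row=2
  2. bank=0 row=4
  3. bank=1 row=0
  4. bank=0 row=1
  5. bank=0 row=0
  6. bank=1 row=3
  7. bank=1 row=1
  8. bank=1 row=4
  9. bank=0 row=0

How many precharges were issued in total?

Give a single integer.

Acc 1: bank1 row2 -> MISS (open row2); precharges=0
Acc 2: bank0 row4 -> MISS (open row4); precharges=0
Acc 3: bank1 row0 -> MISS (open row0); precharges=1
Acc 4: bank0 row1 -> MISS (open row1); precharges=2
Acc 5: bank0 row0 -> MISS (open row0); precharges=3
Acc 6: bank1 row3 -> MISS (open row3); precharges=4
Acc 7: bank1 row1 -> MISS (open row1); precharges=5
Acc 8: bank1 row4 -> MISS (open row4); precharges=6
Acc 9: bank0 row0 -> HIT

Answer: 6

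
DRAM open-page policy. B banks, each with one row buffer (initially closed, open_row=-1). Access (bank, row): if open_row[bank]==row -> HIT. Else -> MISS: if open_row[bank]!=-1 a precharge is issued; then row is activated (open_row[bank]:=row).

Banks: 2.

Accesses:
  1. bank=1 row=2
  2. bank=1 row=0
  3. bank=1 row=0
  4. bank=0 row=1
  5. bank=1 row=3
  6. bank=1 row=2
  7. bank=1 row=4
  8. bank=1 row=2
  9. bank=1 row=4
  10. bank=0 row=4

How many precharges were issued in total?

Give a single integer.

Answer: 7

Derivation:
Acc 1: bank1 row2 -> MISS (open row2); precharges=0
Acc 2: bank1 row0 -> MISS (open row0); precharges=1
Acc 3: bank1 row0 -> HIT
Acc 4: bank0 row1 -> MISS (open row1); precharges=1
Acc 5: bank1 row3 -> MISS (open row3); precharges=2
Acc 6: bank1 row2 -> MISS (open row2); precharges=3
Acc 7: bank1 row4 -> MISS (open row4); precharges=4
Acc 8: bank1 row2 -> MISS (open row2); precharges=5
Acc 9: bank1 row4 -> MISS (open row4); precharges=6
Acc 10: bank0 row4 -> MISS (open row4); precharges=7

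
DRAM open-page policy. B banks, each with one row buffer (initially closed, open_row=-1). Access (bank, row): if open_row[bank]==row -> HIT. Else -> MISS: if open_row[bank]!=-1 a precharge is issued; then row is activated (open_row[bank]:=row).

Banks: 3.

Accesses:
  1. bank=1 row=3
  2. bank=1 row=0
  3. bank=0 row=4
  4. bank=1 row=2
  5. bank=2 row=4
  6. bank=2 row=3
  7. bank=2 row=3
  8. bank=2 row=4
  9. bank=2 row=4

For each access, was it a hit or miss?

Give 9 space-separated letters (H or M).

Answer: M M M M M M H M H

Derivation:
Acc 1: bank1 row3 -> MISS (open row3); precharges=0
Acc 2: bank1 row0 -> MISS (open row0); precharges=1
Acc 3: bank0 row4 -> MISS (open row4); precharges=1
Acc 4: bank1 row2 -> MISS (open row2); precharges=2
Acc 5: bank2 row4 -> MISS (open row4); precharges=2
Acc 6: bank2 row3 -> MISS (open row3); precharges=3
Acc 7: bank2 row3 -> HIT
Acc 8: bank2 row4 -> MISS (open row4); precharges=4
Acc 9: bank2 row4 -> HIT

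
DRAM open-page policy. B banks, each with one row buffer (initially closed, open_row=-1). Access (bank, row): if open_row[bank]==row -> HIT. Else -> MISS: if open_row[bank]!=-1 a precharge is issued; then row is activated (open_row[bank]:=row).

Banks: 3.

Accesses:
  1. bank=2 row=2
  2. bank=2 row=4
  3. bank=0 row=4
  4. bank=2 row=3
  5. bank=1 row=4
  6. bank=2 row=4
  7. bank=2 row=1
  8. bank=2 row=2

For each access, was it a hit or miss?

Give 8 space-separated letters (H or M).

Acc 1: bank2 row2 -> MISS (open row2); precharges=0
Acc 2: bank2 row4 -> MISS (open row4); precharges=1
Acc 3: bank0 row4 -> MISS (open row4); precharges=1
Acc 4: bank2 row3 -> MISS (open row3); precharges=2
Acc 5: bank1 row4 -> MISS (open row4); precharges=2
Acc 6: bank2 row4 -> MISS (open row4); precharges=3
Acc 7: bank2 row1 -> MISS (open row1); precharges=4
Acc 8: bank2 row2 -> MISS (open row2); precharges=5

Answer: M M M M M M M M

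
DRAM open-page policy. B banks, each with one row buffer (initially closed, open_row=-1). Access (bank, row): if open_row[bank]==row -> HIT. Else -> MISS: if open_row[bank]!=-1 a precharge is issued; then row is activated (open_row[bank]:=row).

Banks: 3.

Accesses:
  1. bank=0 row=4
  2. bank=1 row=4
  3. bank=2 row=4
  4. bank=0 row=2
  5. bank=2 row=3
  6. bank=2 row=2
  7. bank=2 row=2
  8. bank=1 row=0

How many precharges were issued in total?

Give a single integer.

Acc 1: bank0 row4 -> MISS (open row4); precharges=0
Acc 2: bank1 row4 -> MISS (open row4); precharges=0
Acc 3: bank2 row4 -> MISS (open row4); precharges=0
Acc 4: bank0 row2 -> MISS (open row2); precharges=1
Acc 5: bank2 row3 -> MISS (open row3); precharges=2
Acc 6: bank2 row2 -> MISS (open row2); precharges=3
Acc 7: bank2 row2 -> HIT
Acc 8: bank1 row0 -> MISS (open row0); precharges=4

Answer: 4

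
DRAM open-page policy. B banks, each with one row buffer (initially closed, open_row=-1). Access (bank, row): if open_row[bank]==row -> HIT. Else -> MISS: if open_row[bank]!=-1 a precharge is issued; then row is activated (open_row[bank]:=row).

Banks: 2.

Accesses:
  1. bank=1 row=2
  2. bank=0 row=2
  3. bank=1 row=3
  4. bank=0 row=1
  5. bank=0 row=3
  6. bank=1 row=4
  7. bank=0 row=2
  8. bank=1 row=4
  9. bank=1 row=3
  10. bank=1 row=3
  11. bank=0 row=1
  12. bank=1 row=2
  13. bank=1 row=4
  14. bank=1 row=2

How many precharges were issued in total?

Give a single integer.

Answer: 10

Derivation:
Acc 1: bank1 row2 -> MISS (open row2); precharges=0
Acc 2: bank0 row2 -> MISS (open row2); precharges=0
Acc 3: bank1 row3 -> MISS (open row3); precharges=1
Acc 4: bank0 row1 -> MISS (open row1); precharges=2
Acc 5: bank0 row3 -> MISS (open row3); precharges=3
Acc 6: bank1 row4 -> MISS (open row4); precharges=4
Acc 7: bank0 row2 -> MISS (open row2); precharges=5
Acc 8: bank1 row4 -> HIT
Acc 9: bank1 row3 -> MISS (open row3); precharges=6
Acc 10: bank1 row3 -> HIT
Acc 11: bank0 row1 -> MISS (open row1); precharges=7
Acc 12: bank1 row2 -> MISS (open row2); precharges=8
Acc 13: bank1 row4 -> MISS (open row4); precharges=9
Acc 14: bank1 row2 -> MISS (open row2); precharges=10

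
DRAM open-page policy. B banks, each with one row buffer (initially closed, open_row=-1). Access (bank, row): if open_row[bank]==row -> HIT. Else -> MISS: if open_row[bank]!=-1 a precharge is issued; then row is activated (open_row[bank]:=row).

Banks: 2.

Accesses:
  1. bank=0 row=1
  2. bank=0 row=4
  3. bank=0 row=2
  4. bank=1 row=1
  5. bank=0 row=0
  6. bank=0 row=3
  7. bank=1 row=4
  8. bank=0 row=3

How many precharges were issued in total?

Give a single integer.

Acc 1: bank0 row1 -> MISS (open row1); precharges=0
Acc 2: bank0 row4 -> MISS (open row4); precharges=1
Acc 3: bank0 row2 -> MISS (open row2); precharges=2
Acc 4: bank1 row1 -> MISS (open row1); precharges=2
Acc 5: bank0 row0 -> MISS (open row0); precharges=3
Acc 6: bank0 row3 -> MISS (open row3); precharges=4
Acc 7: bank1 row4 -> MISS (open row4); precharges=5
Acc 8: bank0 row3 -> HIT

Answer: 5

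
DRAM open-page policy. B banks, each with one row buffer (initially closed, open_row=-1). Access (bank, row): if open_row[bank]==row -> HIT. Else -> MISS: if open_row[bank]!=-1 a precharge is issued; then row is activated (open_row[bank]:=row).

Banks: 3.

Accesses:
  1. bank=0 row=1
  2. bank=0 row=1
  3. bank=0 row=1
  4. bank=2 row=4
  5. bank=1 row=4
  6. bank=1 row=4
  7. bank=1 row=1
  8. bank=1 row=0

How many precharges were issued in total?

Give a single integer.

Acc 1: bank0 row1 -> MISS (open row1); precharges=0
Acc 2: bank0 row1 -> HIT
Acc 3: bank0 row1 -> HIT
Acc 4: bank2 row4 -> MISS (open row4); precharges=0
Acc 5: bank1 row4 -> MISS (open row4); precharges=0
Acc 6: bank1 row4 -> HIT
Acc 7: bank1 row1 -> MISS (open row1); precharges=1
Acc 8: bank1 row0 -> MISS (open row0); precharges=2

Answer: 2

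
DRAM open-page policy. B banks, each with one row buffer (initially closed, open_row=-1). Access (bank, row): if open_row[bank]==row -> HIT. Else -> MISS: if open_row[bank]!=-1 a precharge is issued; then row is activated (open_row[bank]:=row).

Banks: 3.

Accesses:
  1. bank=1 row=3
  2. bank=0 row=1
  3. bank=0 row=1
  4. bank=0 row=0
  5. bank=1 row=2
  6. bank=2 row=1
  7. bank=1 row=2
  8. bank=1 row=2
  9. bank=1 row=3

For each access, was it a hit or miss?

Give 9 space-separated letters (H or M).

Answer: M M H M M M H H M

Derivation:
Acc 1: bank1 row3 -> MISS (open row3); precharges=0
Acc 2: bank0 row1 -> MISS (open row1); precharges=0
Acc 3: bank0 row1 -> HIT
Acc 4: bank0 row0 -> MISS (open row0); precharges=1
Acc 5: bank1 row2 -> MISS (open row2); precharges=2
Acc 6: bank2 row1 -> MISS (open row1); precharges=2
Acc 7: bank1 row2 -> HIT
Acc 8: bank1 row2 -> HIT
Acc 9: bank1 row3 -> MISS (open row3); precharges=3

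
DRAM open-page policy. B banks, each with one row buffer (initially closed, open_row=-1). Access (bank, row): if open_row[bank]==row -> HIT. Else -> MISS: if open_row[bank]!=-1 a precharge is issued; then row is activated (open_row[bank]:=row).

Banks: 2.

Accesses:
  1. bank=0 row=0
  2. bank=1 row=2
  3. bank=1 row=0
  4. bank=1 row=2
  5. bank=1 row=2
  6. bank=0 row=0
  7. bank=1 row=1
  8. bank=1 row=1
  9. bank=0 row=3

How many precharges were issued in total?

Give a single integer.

Acc 1: bank0 row0 -> MISS (open row0); precharges=0
Acc 2: bank1 row2 -> MISS (open row2); precharges=0
Acc 3: bank1 row0 -> MISS (open row0); precharges=1
Acc 4: bank1 row2 -> MISS (open row2); precharges=2
Acc 5: bank1 row2 -> HIT
Acc 6: bank0 row0 -> HIT
Acc 7: bank1 row1 -> MISS (open row1); precharges=3
Acc 8: bank1 row1 -> HIT
Acc 9: bank0 row3 -> MISS (open row3); precharges=4

Answer: 4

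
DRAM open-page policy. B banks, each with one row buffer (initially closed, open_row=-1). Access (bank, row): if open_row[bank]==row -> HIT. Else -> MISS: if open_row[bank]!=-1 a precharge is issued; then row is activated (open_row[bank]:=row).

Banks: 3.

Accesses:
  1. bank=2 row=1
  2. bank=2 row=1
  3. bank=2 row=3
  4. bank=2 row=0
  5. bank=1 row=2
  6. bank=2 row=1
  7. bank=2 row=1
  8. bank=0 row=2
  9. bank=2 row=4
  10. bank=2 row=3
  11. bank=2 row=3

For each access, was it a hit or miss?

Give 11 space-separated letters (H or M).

Answer: M H M M M M H M M M H

Derivation:
Acc 1: bank2 row1 -> MISS (open row1); precharges=0
Acc 2: bank2 row1 -> HIT
Acc 3: bank2 row3 -> MISS (open row3); precharges=1
Acc 4: bank2 row0 -> MISS (open row0); precharges=2
Acc 5: bank1 row2 -> MISS (open row2); precharges=2
Acc 6: bank2 row1 -> MISS (open row1); precharges=3
Acc 7: bank2 row1 -> HIT
Acc 8: bank0 row2 -> MISS (open row2); precharges=3
Acc 9: bank2 row4 -> MISS (open row4); precharges=4
Acc 10: bank2 row3 -> MISS (open row3); precharges=5
Acc 11: bank2 row3 -> HIT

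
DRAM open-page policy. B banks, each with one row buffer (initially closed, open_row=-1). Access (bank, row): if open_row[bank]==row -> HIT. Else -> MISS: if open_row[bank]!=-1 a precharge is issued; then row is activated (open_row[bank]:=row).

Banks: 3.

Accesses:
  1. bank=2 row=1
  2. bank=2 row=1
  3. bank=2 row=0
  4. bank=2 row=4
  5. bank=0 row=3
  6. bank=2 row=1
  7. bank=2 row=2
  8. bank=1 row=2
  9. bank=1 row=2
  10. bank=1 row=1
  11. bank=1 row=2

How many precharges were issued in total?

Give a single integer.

Answer: 6

Derivation:
Acc 1: bank2 row1 -> MISS (open row1); precharges=0
Acc 2: bank2 row1 -> HIT
Acc 3: bank2 row0 -> MISS (open row0); precharges=1
Acc 4: bank2 row4 -> MISS (open row4); precharges=2
Acc 5: bank0 row3 -> MISS (open row3); precharges=2
Acc 6: bank2 row1 -> MISS (open row1); precharges=3
Acc 7: bank2 row2 -> MISS (open row2); precharges=4
Acc 8: bank1 row2 -> MISS (open row2); precharges=4
Acc 9: bank1 row2 -> HIT
Acc 10: bank1 row1 -> MISS (open row1); precharges=5
Acc 11: bank1 row2 -> MISS (open row2); precharges=6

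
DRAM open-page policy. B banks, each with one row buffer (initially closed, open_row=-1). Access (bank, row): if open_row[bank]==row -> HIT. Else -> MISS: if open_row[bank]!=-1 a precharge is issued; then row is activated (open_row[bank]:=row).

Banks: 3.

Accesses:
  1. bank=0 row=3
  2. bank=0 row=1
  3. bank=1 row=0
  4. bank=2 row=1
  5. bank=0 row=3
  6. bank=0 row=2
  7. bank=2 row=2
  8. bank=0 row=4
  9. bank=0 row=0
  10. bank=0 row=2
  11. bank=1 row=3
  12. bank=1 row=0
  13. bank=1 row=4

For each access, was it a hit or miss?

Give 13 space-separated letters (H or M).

Answer: M M M M M M M M M M M M M

Derivation:
Acc 1: bank0 row3 -> MISS (open row3); precharges=0
Acc 2: bank0 row1 -> MISS (open row1); precharges=1
Acc 3: bank1 row0 -> MISS (open row0); precharges=1
Acc 4: bank2 row1 -> MISS (open row1); precharges=1
Acc 5: bank0 row3 -> MISS (open row3); precharges=2
Acc 6: bank0 row2 -> MISS (open row2); precharges=3
Acc 7: bank2 row2 -> MISS (open row2); precharges=4
Acc 8: bank0 row4 -> MISS (open row4); precharges=5
Acc 9: bank0 row0 -> MISS (open row0); precharges=6
Acc 10: bank0 row2 -> MISS (open row2); precharges=7
Acc 11: bank1 row3 -> MISS (open row3); precharges=8
Acc 12: bank1 row0 -> MISS (open row0); precharges=9
Acc 13: bank1 row4 -> MISS (open row4); precharges=10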